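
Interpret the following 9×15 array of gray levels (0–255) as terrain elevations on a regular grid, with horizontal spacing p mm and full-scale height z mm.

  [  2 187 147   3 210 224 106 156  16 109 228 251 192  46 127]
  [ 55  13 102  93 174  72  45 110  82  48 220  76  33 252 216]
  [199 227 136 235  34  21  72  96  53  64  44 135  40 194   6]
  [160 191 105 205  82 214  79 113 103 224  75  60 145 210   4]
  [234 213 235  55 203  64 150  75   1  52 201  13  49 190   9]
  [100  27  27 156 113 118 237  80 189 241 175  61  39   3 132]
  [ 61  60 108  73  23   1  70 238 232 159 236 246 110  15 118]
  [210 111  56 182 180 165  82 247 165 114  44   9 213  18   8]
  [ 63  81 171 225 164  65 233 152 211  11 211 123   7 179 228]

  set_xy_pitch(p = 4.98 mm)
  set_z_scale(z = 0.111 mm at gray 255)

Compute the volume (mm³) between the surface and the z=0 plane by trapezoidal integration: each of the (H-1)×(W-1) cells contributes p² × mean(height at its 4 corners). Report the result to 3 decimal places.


height_mm = gray/255 × 0.111; cell vol = 4.98² × mean(4 corners)
unit = 4.98² × 0.111 / (4×255) = 0.00269887 mm³ per gray-sum
row 0: Σ corner-gray over 14 cells = 6790  → 18.3253
row 1: Σ corner-gray over 14 cells = 5818  → 15.7020
row 2: Σ corner-gray over 14 cells = 6683  → 18.0365
row 3: Σ corner-gray over 14 cells = 7021  → 18.9487
row 4: Σ corner-gray over 14 cells = 6409  → 17.2970
row 5: Σ corner-gray over 14 cells = 6485  → 17.5022
row 6: Σ corner-gray over 14 cells = 6711  → 18.1121
row 7: Σ corner-gray over 14 cells = 7347  → 19.8286
Σ rows: total corner-gray = 53264  → 143.7525 mm³

143.752


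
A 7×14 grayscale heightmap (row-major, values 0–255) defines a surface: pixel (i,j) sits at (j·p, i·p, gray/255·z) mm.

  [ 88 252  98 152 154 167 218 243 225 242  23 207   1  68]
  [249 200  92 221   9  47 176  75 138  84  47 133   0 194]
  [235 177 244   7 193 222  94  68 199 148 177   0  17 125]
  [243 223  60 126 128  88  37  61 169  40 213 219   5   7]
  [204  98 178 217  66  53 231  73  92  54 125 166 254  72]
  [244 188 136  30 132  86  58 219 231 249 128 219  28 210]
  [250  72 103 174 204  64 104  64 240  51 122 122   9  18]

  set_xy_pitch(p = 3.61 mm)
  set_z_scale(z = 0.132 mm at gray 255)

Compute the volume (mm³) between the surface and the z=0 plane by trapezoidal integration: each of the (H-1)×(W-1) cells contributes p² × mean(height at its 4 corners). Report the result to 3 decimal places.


height_mm = gray/255 × 0.132; cell vol = 3.61² × mean(4 corners)
unit = 3.61² × 0.132 / (4×255) = 0.00168651 mm³ per gray-sum
row 0: Σ corner-gray over 13 cells = 7007  → 11.8174
row 1: Σ corner-gray over 13 cells = 6339  → 10.6908
row 2: Σ corner-gray over 13 cells = 6440  → 10.8611
row 3: Σ corner-gray over 13 cells = 6478  → 10.9252
row 4: Σ corner-gray over 13 cells = 7352  → 12.3992
row 5: Σ corner-gray over 13 cells = 6788  → 11.4480
Σ rows: total corner-gray = 40404  → 68.1416 mm³

68.142


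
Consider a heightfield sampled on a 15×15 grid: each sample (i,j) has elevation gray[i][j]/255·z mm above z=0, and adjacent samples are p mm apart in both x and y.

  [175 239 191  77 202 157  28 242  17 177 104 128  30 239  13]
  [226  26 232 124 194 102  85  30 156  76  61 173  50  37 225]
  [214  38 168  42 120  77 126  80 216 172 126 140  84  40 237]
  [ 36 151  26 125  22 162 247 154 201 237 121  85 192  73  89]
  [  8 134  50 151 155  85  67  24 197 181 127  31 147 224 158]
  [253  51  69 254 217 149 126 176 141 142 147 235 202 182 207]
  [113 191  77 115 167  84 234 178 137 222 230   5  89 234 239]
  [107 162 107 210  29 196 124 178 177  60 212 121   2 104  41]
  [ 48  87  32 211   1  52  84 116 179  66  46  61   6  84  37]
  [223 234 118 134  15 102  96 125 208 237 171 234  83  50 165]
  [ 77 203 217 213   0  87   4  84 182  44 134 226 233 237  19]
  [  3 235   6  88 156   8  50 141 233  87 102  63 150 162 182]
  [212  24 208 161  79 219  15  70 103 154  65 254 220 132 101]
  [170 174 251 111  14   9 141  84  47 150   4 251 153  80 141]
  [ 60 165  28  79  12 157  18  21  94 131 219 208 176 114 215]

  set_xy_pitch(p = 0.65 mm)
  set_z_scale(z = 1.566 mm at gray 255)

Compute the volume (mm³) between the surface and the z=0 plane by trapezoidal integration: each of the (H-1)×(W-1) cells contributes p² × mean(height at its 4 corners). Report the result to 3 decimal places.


64.186

height_mm = gray/255 × 1.566; cell vol = 0.65² × mean(4 corners)
unit = 0.65² × 1.566 / (4×255) = 0.000648662 mm³ per gray-sum
row 0: Σ corner-gray over 14 cells = 6993  → 4.5361
row 1: Σ corner-gray over 14 cells = 6452  → 4.1852
row 2: Σ corner-gray over 14 cells = 7026  → 4.5575
row 3: Σ corner-gray over 14 cells = 7029  → 4.5594
row 4: Σ corner-gray over 14 cells = 7954  → 5.1595
row 5: Σ corner-gray over 14 cells = 8920  → 5.7861
row 6: Σ corner-gray over 14 cells = 7790  → 5.0531
row 7: Σ corner-gray over 14 cells = 5647  → 3.6630
row 8: Σ corner-gray over 14 cells = 6137  → 3.9808
row 9: Σ corner-gray over 14 cells = 7826  → 5.0764
row 10: Σ corner-gray over 14 cells = 6971  → 4.5218
row 11: Σ corner-gray over 14 cells = 6868  → 4.4550
row 12: Σ corner-gray over 14 cells = 6970  → 4.5212
row 13: Σ corner-gray over 14 cells = 6368  → 4.1307
Σ rows: total corner-gray = 98951  → 64.1857 mm³


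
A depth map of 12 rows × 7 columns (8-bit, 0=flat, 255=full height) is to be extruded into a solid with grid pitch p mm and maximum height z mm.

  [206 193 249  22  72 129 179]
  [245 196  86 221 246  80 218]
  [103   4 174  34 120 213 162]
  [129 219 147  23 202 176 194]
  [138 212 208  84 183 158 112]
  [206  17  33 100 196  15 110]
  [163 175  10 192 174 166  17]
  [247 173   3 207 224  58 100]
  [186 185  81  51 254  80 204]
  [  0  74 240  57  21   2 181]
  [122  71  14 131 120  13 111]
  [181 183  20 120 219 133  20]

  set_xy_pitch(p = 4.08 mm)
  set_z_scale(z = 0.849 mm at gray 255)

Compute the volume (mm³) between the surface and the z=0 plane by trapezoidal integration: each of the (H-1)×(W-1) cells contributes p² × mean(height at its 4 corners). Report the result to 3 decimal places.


466.299

height_mm = gray/255 × 0.849; cell vol = 4.08² × mean(4 corners)
unit = 4.08² × 0.849 / (4×255) = 0.0138557 mm³ per gray-sum
row 0: Σ corner-gray over 6 cells = 3836  → 53.1504
row 1: Σ corner-gray over 6 cells = 3476  → 48.1623
row 2: Σ corner-gray over 6 cells = 3212  → 44.5044
row 3: Σ corner-gray over 6 cells = 3797  → 52.6100
row 4: Σ corner-gray over 6 cells = 2978  → 41.2622
row 5: Σ corner-gray over 6 cells = 2652  → 36.7453
row 6: Σ corner-gray over 6 cells = 3291  → 45.5990
row 7: Σ corner-gray over 6 cells = 3369  → 46.6798
row 8: Σ corner-gray over 6 cells = 2661  → 36.8700
row 9: Σ corner-gray over 6 cells = 1900  → 26.3258
row 10: Σ corner-gray over 6 cells = 2482  → 34.3898
Σ rows: total corner-gray = 33654  → 466.2991 mm³


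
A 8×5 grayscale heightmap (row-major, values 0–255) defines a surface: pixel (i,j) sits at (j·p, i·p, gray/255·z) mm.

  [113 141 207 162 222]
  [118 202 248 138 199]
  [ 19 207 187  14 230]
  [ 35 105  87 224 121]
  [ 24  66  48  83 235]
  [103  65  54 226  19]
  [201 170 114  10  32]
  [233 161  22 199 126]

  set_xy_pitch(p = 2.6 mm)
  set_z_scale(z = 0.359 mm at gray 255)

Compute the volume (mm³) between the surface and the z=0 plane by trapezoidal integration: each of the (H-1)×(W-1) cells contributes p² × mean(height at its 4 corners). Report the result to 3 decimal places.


33.647

height_mm = gray/255 × 0.359; cell vol = 2.6² × mean(4 corners)
unit = 2.6² × 0.359 / (4×255) = 0.00237925 mm³ per gray-sum
row 0: Σ corner-gray over 4 cells = 2848  → 6.7761
row 1: Σ corner-gray over 4 cells = 2558  → 6.0861
row 2: Σ corner-gray over 4 cells = 2053  → 4.8846
row 3: Σ corner-gray over 4 cells = 1641  → 3.9044
row 4: Σ corner-gray over 4 cells = 1465  → 3.4856
row 5: Σ corner-gray over 4 cells = 1633  → 3.8853
row 6: Σ corner-gray over 4 cells = 1944  → 4.6253
Σ rows: total corner-gray = 14142  → 33.6474 mm³


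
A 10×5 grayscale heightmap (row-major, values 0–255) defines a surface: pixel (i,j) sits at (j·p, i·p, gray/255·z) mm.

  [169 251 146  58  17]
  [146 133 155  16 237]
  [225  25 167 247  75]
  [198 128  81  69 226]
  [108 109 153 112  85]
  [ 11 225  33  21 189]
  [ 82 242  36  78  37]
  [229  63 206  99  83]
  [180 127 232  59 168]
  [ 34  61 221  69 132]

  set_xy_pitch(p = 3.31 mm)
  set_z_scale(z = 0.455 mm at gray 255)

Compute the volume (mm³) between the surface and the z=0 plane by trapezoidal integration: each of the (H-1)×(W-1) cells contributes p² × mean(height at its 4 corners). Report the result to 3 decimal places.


86.925

height_mm = gray/255 × 0.455; cell vol = 3.31² × mean(4 corners)
unit = 3.31² × 0.455 / (4×255) = 0.00488728 mm³ per gray-sum
row 0: Σ corner-gray over 4 cells = 2087  → 10.1998
row 1: Σ corner-gray over 4 cells = 2169  → 10.6005
row 2: Σ corner-gray over 4 cells = 2158  → 10.5468
row 3: Σ corner-gray over 4 cells = 1921  → 9.3885
row 4: Σ corner-gray over 4 cells = 1699  → 8.3035
row 5: Σ corner-gray over 4 cells = 1589  → 7.7659
row 6: Σ corner-gray over 4 cells = 1879  → 9.1832
row 7: Σ corner-gray over 4 cells = 2232  → 10.9084
row 8: Σ corner-gray over 4 cells = 2052  → 10.0287
Σ rows: total corner-gray = 17786  → 86.9252 mm³


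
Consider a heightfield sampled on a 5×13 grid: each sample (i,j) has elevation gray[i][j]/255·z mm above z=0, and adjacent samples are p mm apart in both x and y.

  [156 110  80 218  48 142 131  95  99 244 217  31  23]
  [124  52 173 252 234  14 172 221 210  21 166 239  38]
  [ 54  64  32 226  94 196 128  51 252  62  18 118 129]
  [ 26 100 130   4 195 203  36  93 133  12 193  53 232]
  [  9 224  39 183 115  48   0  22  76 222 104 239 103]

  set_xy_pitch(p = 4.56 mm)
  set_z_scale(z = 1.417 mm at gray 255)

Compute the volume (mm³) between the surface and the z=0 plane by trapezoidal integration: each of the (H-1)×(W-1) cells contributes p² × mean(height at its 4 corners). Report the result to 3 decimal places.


height_mm = gray/255 × 1.417; cell vol = 4.56² × mean(4 corners)
unit = 4.56² × 1.417 / (4×255) = 0.0288868 mm³ per gray-sum
row 0: Σ corner-gray over 12 cells = 6679  → 192.9349
row 1: Σ corner-gray over 12 cells = 6335  → 182.9978
row 2: Σ corner-gray over 12 cells = 5227  → 150.9913
row 3: Σ corner-gray over 12 cells = 5218  → 150.7313
Σ rows: total corner-gray = 23459  → 677.6553 mm³

677.655


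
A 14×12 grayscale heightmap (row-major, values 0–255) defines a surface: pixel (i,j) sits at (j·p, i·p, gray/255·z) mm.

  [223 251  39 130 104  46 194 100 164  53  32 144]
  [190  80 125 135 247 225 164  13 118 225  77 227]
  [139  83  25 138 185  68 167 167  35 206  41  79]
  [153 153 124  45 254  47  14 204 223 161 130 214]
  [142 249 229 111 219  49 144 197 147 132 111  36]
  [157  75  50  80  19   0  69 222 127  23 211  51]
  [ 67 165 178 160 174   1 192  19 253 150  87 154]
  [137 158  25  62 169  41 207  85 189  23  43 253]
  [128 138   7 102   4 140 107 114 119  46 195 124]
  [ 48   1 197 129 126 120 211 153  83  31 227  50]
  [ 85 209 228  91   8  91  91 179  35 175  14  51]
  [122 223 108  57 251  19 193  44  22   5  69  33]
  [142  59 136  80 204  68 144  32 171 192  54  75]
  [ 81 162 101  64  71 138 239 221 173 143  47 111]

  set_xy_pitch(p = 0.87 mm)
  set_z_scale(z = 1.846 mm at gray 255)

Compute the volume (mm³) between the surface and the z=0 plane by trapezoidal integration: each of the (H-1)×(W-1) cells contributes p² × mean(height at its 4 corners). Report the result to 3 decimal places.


93.315

height_mm = gray/255 × 1.846; cell vol = 0.87² × mean(4 corners)
unit = 0.87² × 1.846 / (4×255) = 0.00136984 mm³ per gray-sum
row 0: Σ corner-gray over 11 cells = 5828  → 7.9834
row 1: Σ corner-gray over 11 cells = 5683  → 7.7848
row 2: Σ corner-gray over 11 cells = 5525  → 7.5684
row 3: Σ corner-gray over 11 cells = 6431  → 8.8094
row 4: Σ corner-gray over 11 cells = 5314  → 7.2793
row 5: Σ corner-gray over 11 cells = 4939  → 6.7656
row 6: Σ corner-gray over 11 cells = 5373  → 7.3602
row 7: Σ corner-gray over 11 cells = 4590  → 6.2876
row 8: Σ corner-gray over 11 cells = 4850  → 6.6437
row 9: Σ corner-gray over 11 cells = 5032  → 6.8930
row 10: Σ corner-gray over 11 cells = 4515  → 6.1848
row 11: Σ corner-gray over 11 cells = 4634  → 6.3478
row 12: Σ corner-gray over 11 cells = 5407  → 7.4067
Σ rows: total corner-gray = 68121  → 93.3149 mm³


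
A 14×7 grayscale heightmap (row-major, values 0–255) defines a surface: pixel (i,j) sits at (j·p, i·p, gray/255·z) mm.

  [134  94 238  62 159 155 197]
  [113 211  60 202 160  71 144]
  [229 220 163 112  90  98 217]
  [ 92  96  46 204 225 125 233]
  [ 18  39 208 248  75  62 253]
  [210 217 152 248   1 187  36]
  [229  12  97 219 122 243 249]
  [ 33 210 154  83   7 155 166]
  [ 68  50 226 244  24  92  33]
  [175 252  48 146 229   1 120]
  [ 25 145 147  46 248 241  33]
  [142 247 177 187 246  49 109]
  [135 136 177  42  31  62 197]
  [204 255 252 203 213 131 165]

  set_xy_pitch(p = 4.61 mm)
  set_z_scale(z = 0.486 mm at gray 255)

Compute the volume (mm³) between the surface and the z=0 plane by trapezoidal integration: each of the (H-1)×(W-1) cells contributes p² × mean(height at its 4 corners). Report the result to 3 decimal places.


445.564

height_mm = gray/255 × 0.486; cell vol = 4.61² × mean(4 corners)
unit = 4.61² × 0.486 / (4×255) = 0.010126 mm³ per gray-sum
row 0: Σ corner-gray over 6 cells = 3412  → 34.5499
row 1: Σ corner-gray over 6 cells = 3477  → 35.2081
row 2: Σ corner-gray over 6 cells = 3529  → 35.7347
row 3: Σ corner-gray over 6 cells = 3252  → 32.9298
row 4: Σ corner-gray over 6 cells = 3391  → 34.3373
row 5: Σ corner-gray over 6 cells = 3720  → 37.6687
row 6: Σ corner-gray over 6 cells = 3281  → 33.2234
row 7: Σ corner-gray over 6 cells = 2790  → 28.2515
row 8: Σ corner-gray over 6 cells = 3020  → 30.5805
row 9: Σ corner-gray over 6 cells = 3359  → 34.0132
row 10: Σ corner-gray over 6 cells = 3775  → 38.2257
row 11: Σ corner-gray over 6 cells = 3291  → 33.3247
row 12: Σ corner-gray over 6 cells = 3705  → 37.5168
Σ rows: total corner-gray = 44002  → 445.5643 mm³


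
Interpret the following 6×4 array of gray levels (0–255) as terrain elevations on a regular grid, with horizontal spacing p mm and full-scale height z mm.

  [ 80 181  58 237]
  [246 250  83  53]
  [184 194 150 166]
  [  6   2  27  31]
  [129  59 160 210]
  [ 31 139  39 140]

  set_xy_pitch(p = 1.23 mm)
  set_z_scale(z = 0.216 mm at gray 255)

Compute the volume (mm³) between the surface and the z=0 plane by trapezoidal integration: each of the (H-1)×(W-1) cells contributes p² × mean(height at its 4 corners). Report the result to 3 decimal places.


height_mm = gray/255 × 0.216; cell vol = 1.23² × mean(4 corners)
unit = 1.23² × 0.216 / (4×255) = 0.000320379 mm³ per gray-sum
row 0: Σ corner-gray over 3 cells = 1760  → 0.5639
row 1: Σ corner-gray over 3 cells = 2003  → 0.6417
row 2: Σ corner-gray over 3 cells = 1133  → 0.3630
row 3: Σ corner-gray over 3 cells = 872  → 0.2794
row 4: Σ corner-gray over 3 cells = 1304  → 0.4178
Σ rows: total corner-gray = 7072  → 2.2657 mm³

2.266


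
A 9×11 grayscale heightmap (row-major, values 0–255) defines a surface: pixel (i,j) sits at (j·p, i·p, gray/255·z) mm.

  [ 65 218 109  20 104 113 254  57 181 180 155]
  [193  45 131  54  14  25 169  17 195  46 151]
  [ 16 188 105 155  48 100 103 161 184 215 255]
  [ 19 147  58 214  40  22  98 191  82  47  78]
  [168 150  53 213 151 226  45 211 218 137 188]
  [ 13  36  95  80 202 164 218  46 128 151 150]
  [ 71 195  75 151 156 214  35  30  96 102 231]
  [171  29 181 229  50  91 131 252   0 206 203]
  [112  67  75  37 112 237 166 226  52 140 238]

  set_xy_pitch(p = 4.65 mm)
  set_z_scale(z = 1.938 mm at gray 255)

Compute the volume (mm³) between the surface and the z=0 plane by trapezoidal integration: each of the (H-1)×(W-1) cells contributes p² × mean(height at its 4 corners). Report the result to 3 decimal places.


1622.111

height_mm = gray/255 × 1.938; cell vol = 4.65² × mean(4 corners)
unit = 4.65² × 1.938 / (4×255) = 0.0410828 mm³ per gray-sum
row 0: Σ corner-gray over 10 cells = 4428  → 181.9144
row 1: Σ corner-gray over 10 cells = 4525  → 185.8994
row 2: Σ corner-gray over 10 cells = 4684  → 192.4316
row 3: Σ corner-gray over 10 cells = 5059  → 207.8376
row 4: Σ corner-gray over 10 cells = 5567  → 228.7077
row 5: Σ corner-gray over 10 cells = 4813  → 197.7313
row 6: Σ corner-gray over 10 cells = 5122  → 210.4258
row 7: Σ corner-gray over 10 cells = 5286  → 217.1634
Σ rows: total corner-gray = 39484  → 1622.1113 mm³


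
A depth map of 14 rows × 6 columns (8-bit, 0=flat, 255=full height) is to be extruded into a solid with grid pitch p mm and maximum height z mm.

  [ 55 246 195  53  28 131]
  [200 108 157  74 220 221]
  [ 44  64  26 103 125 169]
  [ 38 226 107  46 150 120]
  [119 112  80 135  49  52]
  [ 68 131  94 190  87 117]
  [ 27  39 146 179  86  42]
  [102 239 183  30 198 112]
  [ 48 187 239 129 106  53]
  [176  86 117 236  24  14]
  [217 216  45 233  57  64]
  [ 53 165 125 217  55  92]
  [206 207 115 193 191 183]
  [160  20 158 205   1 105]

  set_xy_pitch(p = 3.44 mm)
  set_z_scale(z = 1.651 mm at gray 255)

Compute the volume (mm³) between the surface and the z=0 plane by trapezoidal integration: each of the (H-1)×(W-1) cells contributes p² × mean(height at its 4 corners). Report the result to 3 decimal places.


625.289

height_mm = gray/255 × 1.651; cell vol = 3.44² × mean(4 corners)
unit = 3.44² × 1.651 / (4×255) = 0.0191542 mm³ per gray-sum
row 0: Σ corner-gray over 5 cells = 2769  → 53.0380
row 1: Σ corner-gray over 5 cells = 2388  → 45.7402
row 2: Σ corner-gray over 5 cells = 2065  → 39.5534
row 3: Σ corner-gray over 5 cells = 2139  → 40.9708
row 4: Σ corner-gray over 5 cells = 2112  → 40.4536
row 5: Σ corner-gray over 5 cells = 2158  → 41.3347
row 6: Σ corner-gray over 5 cells = 2483  → 47.5599
row 7: Σ corner-gray over 5 cells = 2937  → 56.2559
row 8: Σ corner-gray over 5 cells = 2539  → 48.6325
row 9: Σ corner-gray over 5 cells = 2499  → 47.8663
row 10: Σ corner-gray over 5 cells = 2652  → 50.7969
row 11: Σ corner-gray over 5 cells = 3070  → 58.8034
row 12: Σ corner-gray over 5 cells = 2834  → 54.2830
Σ rows: total corner-gray = 32645  → 625.2885 mm³


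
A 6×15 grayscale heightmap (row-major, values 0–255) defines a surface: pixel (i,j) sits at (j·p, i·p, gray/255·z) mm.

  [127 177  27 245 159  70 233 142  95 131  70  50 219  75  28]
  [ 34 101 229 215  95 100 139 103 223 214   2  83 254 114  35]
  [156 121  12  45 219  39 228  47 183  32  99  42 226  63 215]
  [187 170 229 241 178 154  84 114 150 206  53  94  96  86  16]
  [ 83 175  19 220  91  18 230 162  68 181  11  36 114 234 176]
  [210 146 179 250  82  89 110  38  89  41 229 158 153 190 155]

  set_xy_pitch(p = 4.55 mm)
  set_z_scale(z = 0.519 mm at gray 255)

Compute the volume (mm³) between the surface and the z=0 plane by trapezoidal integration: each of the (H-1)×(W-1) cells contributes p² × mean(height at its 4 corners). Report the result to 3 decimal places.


height_mm = gray/255 × 0.519; cell vol = 4.55² × mean(4 corners)
unit = 4.55² × 0.519 / (4×255) = 0.0105339 mm³ per gray-sum
row 0: Σ corner-gray over 14 cells = 7354  → 77.4664
row 1: Σ corner-gray over 14 cells = 6896  → 72.6419
row 2: Σ corner-gray over 14 cells = 6996  → 73.6953
row 3: Σ corner-gray over 14 cells = 7290  → 76.7923
row 4: Σ corner-gray over 14 cells = 7250  → 76.3709
Σ rows: total corner-gray = 35786  → 376.9668 mm³

376.967


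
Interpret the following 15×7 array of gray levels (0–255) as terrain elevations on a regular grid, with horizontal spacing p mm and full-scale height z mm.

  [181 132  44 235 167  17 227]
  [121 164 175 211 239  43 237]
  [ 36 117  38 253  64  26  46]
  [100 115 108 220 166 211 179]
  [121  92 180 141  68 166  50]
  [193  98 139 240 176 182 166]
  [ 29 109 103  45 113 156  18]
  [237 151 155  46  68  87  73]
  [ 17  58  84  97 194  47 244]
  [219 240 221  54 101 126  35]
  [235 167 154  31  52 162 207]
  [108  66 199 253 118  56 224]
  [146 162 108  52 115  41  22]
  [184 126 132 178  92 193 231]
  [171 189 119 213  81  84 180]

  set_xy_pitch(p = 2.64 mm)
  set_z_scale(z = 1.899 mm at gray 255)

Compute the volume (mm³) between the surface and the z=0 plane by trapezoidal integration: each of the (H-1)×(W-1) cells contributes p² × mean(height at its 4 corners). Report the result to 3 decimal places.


566.431

height_mm = gray/255 × 1.899; cell vol = 2.64² × mean(4 corners)
unit = 2.64² × 1.899 / (4×255) = 0.0129758 mm³ per gray-sum
row 0: Σ corner-gray over 6 cells = 3620  → 46.9722
row 1: Σ corner-gray over 6 cells = 3100  → 40.2248
row 2: Σ corner-gray over 6 cells = 2997  → 38.8883
row 3: Σ corner-gray over 6 cells = 3384  → 43.9100
row 4: Σ corner-gray over 6 cells = 3494  → 45.3373
row 5: Σ corner-gray over 6 cells = 3128  → 40.5882
row 6: Σ corner-gray over 6 cells = 2423  → 31.4403
row 7: Σ corner-gray over 6 cells = 2545  → 33.0233
row 8: Σ corner-gray over 6 cells = 2959  → 38.3953
row 9: Σ corner-gray over 6 cells = 3312  → 42.9757
row 10: Σ corner-gray over 6 cells = 3290  → 42.6902
row 11: Σ corner-gray over 6 cells = 2840  → 36.8511
row 12: Σ corner-gray over 6 cells = 2981  → 38.6807
row 13: Σ corner-gray over 6 cells = 3580  → 46.4532
Σ rows: total corner-gray = 43653  → 566.4306 mm³


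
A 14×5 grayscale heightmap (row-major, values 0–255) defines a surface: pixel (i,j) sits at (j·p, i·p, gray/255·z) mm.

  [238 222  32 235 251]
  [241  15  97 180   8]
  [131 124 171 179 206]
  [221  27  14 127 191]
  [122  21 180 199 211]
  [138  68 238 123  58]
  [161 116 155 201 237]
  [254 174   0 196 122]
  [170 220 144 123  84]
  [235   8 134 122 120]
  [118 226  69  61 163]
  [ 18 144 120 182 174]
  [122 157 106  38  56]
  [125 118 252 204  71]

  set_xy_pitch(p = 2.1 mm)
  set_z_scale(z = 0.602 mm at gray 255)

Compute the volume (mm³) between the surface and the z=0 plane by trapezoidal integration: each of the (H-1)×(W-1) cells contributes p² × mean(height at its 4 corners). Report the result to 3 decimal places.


height_mm = gray/255 × 0.602; cell vol = 2.1² × mean(4 corners)
unit = 2.1² × 0.602 / (4×255) = 0.00260276 mm³ per gray-sum
row 0: Σ corner-gray over 4 cells = 2300  → 5.9864
row 1: Σ corner-gray over 4 cells = 2118  → 5.5127
row 2: Σ corner-gray over 4 cells = 2033  → 5.2914
row 3: Σ corner-gray over 4 cells = 1881  → 4.8958
row 4: Σ corner-gray over 4 cells = 2187  → 5.6922
row 5: Σ corner-gray over 4 cells = 2396  → 6.2362
row 6: Σ corner-gray over 4 cells = 2458  → 6.3976
row 7: Σ corner-gray over 4 cells = 2344  → 6.1009
row 8: Σ corner-gray over 4 cells = 2111  → 5.4944
row 9: Σ corner-gray over 4 cells = 1876  → 4.8828
row 10: Σ corner-gray over 4 cells = 2077  → 5.4059
row 11: Σ corner-gray over 4 cells = 1864  → 4.8516
row 12: Σ corner-gray over 4 cells = 2124  → 5.5283
Σ rows: total corner-gray = 27769  → 72.2762 mm³

72.276


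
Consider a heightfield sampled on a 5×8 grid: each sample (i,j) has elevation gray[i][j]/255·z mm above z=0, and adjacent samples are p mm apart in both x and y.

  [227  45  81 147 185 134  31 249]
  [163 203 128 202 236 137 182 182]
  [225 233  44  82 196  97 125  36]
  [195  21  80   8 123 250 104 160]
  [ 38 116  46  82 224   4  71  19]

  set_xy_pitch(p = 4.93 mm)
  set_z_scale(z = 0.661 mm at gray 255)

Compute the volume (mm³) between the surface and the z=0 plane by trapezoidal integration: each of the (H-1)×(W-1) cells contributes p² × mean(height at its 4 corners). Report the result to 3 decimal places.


229.816

height_mm = gray/255 × 0.661; cell vol = 4.93² × mean(4 corners)
unit = 4.93² × 0.661 / (4×255) = 0.0157505 mm³ per gray-sum
row 0: Σ corner-gray over 7 cells = 4243  → 66.8295
row 1: Σ corner-gray over 7 cells = 4336  → 68.2943
row 2: Σ corner-gray over 7 cells = 3342  → 52.6383
row 3: Σ corner-gray over 7 cells = 2670  → 42.0539
Σ rows: total corner-gray = 14591  → 229.8160 mm³


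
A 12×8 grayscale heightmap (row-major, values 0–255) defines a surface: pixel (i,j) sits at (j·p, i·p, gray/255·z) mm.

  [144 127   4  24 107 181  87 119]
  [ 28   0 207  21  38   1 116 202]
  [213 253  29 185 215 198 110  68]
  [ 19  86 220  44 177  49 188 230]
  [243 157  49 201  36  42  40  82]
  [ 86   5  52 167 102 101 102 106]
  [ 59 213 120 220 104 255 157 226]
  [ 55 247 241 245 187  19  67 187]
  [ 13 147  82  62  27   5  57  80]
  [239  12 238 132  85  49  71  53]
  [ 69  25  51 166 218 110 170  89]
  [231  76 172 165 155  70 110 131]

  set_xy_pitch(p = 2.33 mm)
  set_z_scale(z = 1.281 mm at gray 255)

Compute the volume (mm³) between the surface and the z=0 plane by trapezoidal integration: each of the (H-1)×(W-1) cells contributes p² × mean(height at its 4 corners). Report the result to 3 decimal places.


height_mm = gray/255 × 1.281; cell vol = 2.33² × mean(4 corners)
unit = 2.33² × 1.281 / (4×255) = 0.00681806 mm³ per gray-sum
row 0: Σ corner-gray over 7 cells = 2319  → 15.8111
row 1: Σ corner-gray over 7 cells = 3257  → 22.2064
row 2: Σ corner-gray over 7 cells = 4038  → 27.5313
row 3: Σ corner-gray over 7 cells = 3152  → 21.4905
row 4: Σ corner-gray over 7 cells = 2625  → 17.8974
row 5: Σ corner-gray over 7 cells = 3673  → 25.0427
row 6: Σ corner-gray over 7 cells = 4677  → 31.8881
row 7: Σ corner-gray over 7 cells = 3107  → 21.1837
row 8: Σ corner-gray over 7 cells = 2319  → 15.8111
row 9: Σ corner-gray over 7 cells = 3104  → 21.1633
row 10: Σ corner-gray over 7 cells = 3496  → 23.8359
Σ rows: total corner-gray = 35767  → 243.8615 mm³

243.862


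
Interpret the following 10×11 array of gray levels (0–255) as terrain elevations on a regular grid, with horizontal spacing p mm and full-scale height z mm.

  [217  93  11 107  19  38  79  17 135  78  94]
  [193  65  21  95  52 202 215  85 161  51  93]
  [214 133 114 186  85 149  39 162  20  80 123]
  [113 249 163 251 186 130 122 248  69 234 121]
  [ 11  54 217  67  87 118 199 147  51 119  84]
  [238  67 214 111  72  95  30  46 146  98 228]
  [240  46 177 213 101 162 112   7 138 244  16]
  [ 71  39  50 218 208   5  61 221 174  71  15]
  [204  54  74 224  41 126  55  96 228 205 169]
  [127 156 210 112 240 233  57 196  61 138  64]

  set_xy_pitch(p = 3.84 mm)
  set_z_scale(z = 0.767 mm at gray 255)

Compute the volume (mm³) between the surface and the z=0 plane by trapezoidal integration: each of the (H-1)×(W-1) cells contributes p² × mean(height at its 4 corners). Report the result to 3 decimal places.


489.518

height_mm = gray/255 × 0.767; cell vol = 3.84² × mean(4 corners)
unit = 3.84² × 0.767 / (4×255) = 0.0110881 mm³ per gray-sum
row 0: Σ corner-gray over 10 cells = 3645  → 40.4162
row 1: Σ corner-gray over 10 cells = 4453  → 49.3754
row 2: Σ corner-gray over 10 cells = 5811  → 64.4330
row 3: Σ corner-gray over 10 cells = 5751  → 63.7677
row 4: Σ corner-gray over 10 cells = 4437  → 49.1980
row 5: Σ corner-gray over 10 cells = 4880  → 54.1100
row 6: Σ corner-gray over 10 cells = 4836  → 53.6221
row 7: Σ corner-gray over 10 cells = 4759  → 52.7683
row 8: Σ corner-gray over 10 cells = 5576  → 61.8273
Σ rows: total corner-gray = 44148  → 489.5180 mm³


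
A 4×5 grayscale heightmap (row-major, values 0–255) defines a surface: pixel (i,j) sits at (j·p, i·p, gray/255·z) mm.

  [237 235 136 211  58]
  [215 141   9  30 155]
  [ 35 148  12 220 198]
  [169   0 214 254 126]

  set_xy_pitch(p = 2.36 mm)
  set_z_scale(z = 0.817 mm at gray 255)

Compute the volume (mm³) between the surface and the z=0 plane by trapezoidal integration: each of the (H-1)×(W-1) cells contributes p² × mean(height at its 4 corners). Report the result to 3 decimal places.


27.374

height_mm = gray/255 × 0.817; cell vol = 2.36² × mean(4 corners)
unit = 2.36² × 0.817 / (4×255) = 0.00446114 mm³ per gray-sum
row 0: Σ corner-gray over 4 cells = 2189  → 9.7654
row 1: Σ corner-gray over 4 cells = 1723  → 7.6865
row 2: Σ corner-gray over 4 cells = 2224  → 9.9216
Σ rows: total corner-gray = 6136  → 27.3736 mm³


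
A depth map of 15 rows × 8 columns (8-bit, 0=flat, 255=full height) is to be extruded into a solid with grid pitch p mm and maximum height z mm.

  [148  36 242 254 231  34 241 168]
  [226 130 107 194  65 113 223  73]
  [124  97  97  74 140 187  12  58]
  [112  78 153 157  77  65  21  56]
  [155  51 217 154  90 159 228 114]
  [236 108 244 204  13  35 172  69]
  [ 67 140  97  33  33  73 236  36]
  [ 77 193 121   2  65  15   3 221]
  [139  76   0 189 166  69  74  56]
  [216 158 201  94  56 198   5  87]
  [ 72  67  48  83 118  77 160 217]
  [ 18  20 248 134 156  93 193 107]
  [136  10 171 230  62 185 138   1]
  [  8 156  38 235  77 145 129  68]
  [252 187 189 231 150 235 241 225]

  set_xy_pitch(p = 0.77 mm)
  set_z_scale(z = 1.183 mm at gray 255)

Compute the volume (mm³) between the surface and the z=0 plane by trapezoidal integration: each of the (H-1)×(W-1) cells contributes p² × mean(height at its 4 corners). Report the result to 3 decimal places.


32.026

height_mm = gray/255 × 1.183; cell vol = 0.77² × mean(4 corners)
unit = 0.77² × 1.183 / (4×255) = 0.000687648 mm³ per gray-sum
row 0: Σ corner-gray over 7 cells = 4355  → 2.9947
row 1: Σ corner-gray over 7 cells = 3359  → 2.3098
row 2: Σ corner-gray over 7 cells = 2666  → 1.8333
row 3: Σ corner-gray over 7 cells = 3337  → 2.2947
row 4: Σ corner-gray over 7 cells = 3924  → 2.6983
row 5: Σ corner-gray over 7 cells = 3184  → 2.1895
row 6: Σ corner-gray over 7 cells = 2423  → 1.6662
row 7: Σ corner-gray over 7 cells = 2439  → 1.6772
row 8: Σ corner-gray over 7 cells = 3070  → 2.1111
row 9: Σ corner-gray over 7 cells = 3122  → 2.1468
row 10: Σ corner-gray over 7 cells = 3208  → 2.2060
row 11: Σ corner-gray over 7 cells = 3542  → 2.4356
row 12: Σ corner-gray over 7 cells = 3365  → 2.3139
row 13: Σ corner-gray over 7 cells = 4579  → 3.1487
Σ rows: total corner-gray = 46573  → 32.0258 mm³


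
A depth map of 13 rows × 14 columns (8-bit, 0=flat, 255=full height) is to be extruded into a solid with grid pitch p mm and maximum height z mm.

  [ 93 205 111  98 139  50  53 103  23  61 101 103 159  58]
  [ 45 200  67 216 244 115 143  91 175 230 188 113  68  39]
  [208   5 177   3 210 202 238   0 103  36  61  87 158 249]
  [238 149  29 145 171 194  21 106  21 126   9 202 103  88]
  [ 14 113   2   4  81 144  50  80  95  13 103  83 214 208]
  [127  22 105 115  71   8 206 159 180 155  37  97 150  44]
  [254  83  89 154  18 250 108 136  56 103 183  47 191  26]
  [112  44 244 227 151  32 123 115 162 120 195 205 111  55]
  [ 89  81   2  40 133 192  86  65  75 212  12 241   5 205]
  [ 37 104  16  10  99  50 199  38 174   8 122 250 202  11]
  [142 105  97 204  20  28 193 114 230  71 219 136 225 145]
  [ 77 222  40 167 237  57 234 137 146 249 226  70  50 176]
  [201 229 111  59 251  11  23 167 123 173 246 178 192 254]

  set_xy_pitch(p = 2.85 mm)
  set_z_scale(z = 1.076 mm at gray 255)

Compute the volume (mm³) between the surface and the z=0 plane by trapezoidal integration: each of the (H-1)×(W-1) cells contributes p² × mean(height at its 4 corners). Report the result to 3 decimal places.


height_mm = gray/255 × 1.076; cell vol = 2.85² × mean(4 corners)
unit = 2.85² × 1.076 / (4×255) = 0.00856844 mm³ per gray-sum
row 0: Σ corner-gray over 13 cells = 6347  → 54.3839
row 1: Σ corner-gray over 13 cells = 6801  → 58.2740
row 2: Σ corner-gray over 13 cells = 5895  → 50.5110
row 3: Σ corner-gray over 13 cells = 5064  → 43.3906
row 4: Σ corner-gray over 13 cells = 4967  → 42.5594
row 5: Σ corner-gray over 13 cells = 5897  → 50.5281
row 6: Σ corner-gray over 13 cells = 6741  → 57.7599
row 7: Σ corner-gray over 13 cells = 6207  → 53.1843
row 8: Σ corner-gray over 13 cells = 5174  → 44.3331
row 9: Σ corner-gray over 13 cells = 6163  → 52.8073
row 10: Σ corner-gray over 13 cells = 7494  → 64.2119
row 11: Σ corner-gray over 13 cells = 7904  → 67.7250
Σ rows: total corner-gray = 74654  → 639.6684 mm³

639.668


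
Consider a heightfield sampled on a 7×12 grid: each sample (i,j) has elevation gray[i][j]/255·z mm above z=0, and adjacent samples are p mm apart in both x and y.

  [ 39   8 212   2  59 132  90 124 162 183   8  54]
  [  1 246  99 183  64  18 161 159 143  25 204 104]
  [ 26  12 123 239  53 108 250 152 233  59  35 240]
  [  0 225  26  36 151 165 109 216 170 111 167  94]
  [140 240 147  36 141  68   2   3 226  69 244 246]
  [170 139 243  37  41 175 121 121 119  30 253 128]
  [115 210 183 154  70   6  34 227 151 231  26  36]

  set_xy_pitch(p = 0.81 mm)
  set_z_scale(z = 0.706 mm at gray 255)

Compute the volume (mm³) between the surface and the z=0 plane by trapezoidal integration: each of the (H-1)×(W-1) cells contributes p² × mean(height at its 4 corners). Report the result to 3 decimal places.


height_mm = gray/255 × 0.706; cell vol = 0.81² × mean(4 corners)
unit = 0.81² × 0.706 / (4×255) = 0.000454124 mm³ per gray-sum
row 0: Σ corner-gray over 11 cells = 4762  → 2.1625
row 1: Σ corner-gray over 11 cells = 5503  → 2.4990
row 2: Σ corner-gray over 11 cells = 5640  → 2.5613
row 3: Σ corner-gray over 11 cells = 5584  → 2.5358
row 4: Σ corner-gray over 11 cells = 5594  → 2.5404
row 5: Σ corner-gray over 11 cells = 5591  → 2.5390
Σ rows: total corner-gray = 32674  → 14.8381 mm³

14.838


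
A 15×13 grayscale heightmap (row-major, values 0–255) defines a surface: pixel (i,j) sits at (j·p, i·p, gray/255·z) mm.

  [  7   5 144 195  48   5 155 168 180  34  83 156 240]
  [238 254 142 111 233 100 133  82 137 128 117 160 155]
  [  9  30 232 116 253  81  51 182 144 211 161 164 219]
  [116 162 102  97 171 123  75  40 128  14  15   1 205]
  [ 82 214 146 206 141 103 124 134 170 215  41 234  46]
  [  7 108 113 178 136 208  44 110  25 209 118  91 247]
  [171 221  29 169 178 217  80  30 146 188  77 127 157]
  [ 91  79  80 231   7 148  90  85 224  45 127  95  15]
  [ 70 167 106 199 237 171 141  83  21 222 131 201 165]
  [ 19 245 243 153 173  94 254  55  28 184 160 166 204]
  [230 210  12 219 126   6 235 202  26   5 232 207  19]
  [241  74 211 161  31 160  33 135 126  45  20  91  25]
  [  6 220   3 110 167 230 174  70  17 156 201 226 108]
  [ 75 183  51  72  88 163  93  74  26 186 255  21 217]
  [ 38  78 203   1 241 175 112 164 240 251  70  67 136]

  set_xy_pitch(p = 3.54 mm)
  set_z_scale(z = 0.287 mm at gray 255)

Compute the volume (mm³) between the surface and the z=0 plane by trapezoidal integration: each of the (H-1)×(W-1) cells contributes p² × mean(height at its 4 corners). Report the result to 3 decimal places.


306.615

height_mm = gray/255 × 0.287; cell vol = 3.54² × mean(4 corners)
unit = 3.54² × 0.287 / (4×255) = 0.00352605 mm³ per gray-sum
row 0: Σ corner-gray over 12 cells = 6180  → 21.7910
row 1: Σ corner-gray over 12 cells = 7065  → 24.9115
row 2: Σ corner-gray over 12 cells = 5655  → 19.9398
row 3: Σ corner-gray over 12 cells = 5761  → 20.3136
row 4: Σ corner-gray over 12 cells = 6518  → 22.9828
row 5: Σ corner-gray over 12 cells = 6186  → 21.8121
row 6: Σ corner-gray over 12 cells = 5780  → 20.3806
row 7: Σ corner-gray over 12 cells = 6121  → 21.5829
row 8: Σ corner-gray over 12 cells = 7326  → 25.8318
row 9: Σ corner-gray over 12 cells = 6942  → 24.4778
row 10: Σ corner-gray over 12 cells = 5649  → 19.9186
row 11: Σ corner-gray over 12 cells = 5702  → 20.1055
row 12: Σ corner-gray over 12 cells = 5978  → 21.0787
row 13: Σ corner-gray over 12 cells = 6094  → 21.4877
Σ rows: total corner-gray = 86957  → 306.6146 mm³


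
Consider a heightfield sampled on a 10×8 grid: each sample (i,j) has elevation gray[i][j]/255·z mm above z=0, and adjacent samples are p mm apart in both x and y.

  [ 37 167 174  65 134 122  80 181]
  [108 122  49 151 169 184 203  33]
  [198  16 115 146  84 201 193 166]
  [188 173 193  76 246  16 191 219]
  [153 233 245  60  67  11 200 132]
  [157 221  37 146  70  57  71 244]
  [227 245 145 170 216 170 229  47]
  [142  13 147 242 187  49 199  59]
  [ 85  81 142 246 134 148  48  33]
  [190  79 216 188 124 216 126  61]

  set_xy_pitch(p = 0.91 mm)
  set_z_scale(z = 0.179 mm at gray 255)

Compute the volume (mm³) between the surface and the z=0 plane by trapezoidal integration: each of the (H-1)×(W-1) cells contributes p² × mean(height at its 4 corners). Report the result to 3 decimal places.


height_mm = gray/255 × 0.179; cell vol = 0.91² × mean(4 corners)
unit = 0.91² × 0.179 / (4×255) = 0.000145323 mm³ per gray-sum
row 0: Σ corner-gray over 7 cells = 3599  → 0.5230
row 1: Σ corner-gray over 7 cells = 3771  → 0.5480
row 2: Σ corner-gray over 7 cells = 4071  → 0.5916
row 3: Σ corner-gray over 7 cells = 4114  → 0.5979
row 4: Σ corner-gray over 7 cells = 3522  → 0.5118
row 5: Σ corner-gray over 7 cells = 4229  → 0.6146
row 6: Σ corner-gray over 7 cells = 4499  → 0.6538
row 7: Σ corner-gray over 7 cells = 3591  → 0.5219
row 8: Σ corner-gray over 7 cells = 3865  → 0.5617
Σ rows: total corner-gray = 35261  → 5.1242 mm³

5.124


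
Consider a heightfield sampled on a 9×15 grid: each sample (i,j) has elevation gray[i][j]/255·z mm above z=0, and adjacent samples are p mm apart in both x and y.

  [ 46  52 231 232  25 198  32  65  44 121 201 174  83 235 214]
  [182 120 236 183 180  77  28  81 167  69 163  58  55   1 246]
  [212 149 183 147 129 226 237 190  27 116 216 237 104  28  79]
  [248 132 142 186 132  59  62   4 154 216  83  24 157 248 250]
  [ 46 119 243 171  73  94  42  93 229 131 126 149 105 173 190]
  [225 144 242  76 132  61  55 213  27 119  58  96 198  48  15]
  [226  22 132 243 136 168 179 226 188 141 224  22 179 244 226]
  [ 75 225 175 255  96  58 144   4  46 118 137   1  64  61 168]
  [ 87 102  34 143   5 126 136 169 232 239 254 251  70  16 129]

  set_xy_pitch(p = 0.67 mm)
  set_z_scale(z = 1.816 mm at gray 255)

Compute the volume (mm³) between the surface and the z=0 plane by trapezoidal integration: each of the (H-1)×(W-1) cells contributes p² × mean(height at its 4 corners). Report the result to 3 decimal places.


47.183

height_mm = gray/255 × 1.816; cell vol = 0.67² × mean(4 corners)
unit = 0.67² × 1.816 / (4×255) = 0.000799218 mm³ per gray-sum
row 0: Σ corner-gray over 14 cells = 6910  → 5.5226
row 1: Σ corner-gray over 14 cells = 7533  → 6.0205
row 2: Σ corner-gray over 14 cells = 7965  → 6.3658
row 3: Σ corner-gray over 14 cells = 7428  → 5.9366
row 4: Σ corner-gray over 14 cells = 6910  → 5.5226
row 5: Σ corner-gray over 14 cells = 7838  → 6.2643
row 6: Σ corner-gray over 14 cells = 7671  → 6.1308
row 7: Σ corner-gray over 14 cells = 6781  → 5.4195
Σ rows: total corner-gray = 59036  → 47.1826 mm³


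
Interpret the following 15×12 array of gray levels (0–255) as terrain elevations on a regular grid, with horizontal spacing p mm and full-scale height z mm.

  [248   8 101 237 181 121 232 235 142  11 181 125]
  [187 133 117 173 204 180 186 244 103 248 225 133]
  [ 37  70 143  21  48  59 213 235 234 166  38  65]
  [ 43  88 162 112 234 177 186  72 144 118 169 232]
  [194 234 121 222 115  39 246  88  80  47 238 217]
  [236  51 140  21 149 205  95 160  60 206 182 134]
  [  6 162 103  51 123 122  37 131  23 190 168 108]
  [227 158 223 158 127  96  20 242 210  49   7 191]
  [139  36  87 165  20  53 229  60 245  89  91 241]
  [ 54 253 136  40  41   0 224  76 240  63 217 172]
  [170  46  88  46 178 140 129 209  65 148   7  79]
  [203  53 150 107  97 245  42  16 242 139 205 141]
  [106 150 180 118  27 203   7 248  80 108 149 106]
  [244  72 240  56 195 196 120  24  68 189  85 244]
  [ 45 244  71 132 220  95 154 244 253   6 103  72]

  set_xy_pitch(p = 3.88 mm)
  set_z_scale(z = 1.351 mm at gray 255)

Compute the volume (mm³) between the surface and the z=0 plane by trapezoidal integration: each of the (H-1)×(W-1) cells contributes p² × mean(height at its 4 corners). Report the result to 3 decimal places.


height_mm = gray/255 × 1.351; cell vol = 3.88² × mean(4 corners)
unit = 3.88² × 1.351 / (4×255) = 0.0199397 mm³ per gray-sum
row 0: Σ corner-gray over 11 cells = 7217  → 143.9048
row 1: Σ corner-gray over 11 cells = 6502  → 129.6479
row 2: Σ corner-gray over 11 cells = 5755  → 114.7530
row 3: Σ corner-gray over 11 cells = 6470  → 129.0099
row 4: Σ corner-gray over 11 cells = 6179  → 123.2074
row 5: Σ corner-gray over 11 cells = 5242  → 104.5239
row 6: Σ corner-gray over 11 cells = 5332  → 106.3185
row 7: Σ corner-gray over 11 cells = 5528  → 110.2267
row 8: Σ corner-gray over 11 cells = 5336  → 106.3982
row 9: Σ corner-gray over 11 cells = 5167  → 103.0284
row 10: Σ corner-gray over 11 cells = 5297  → 105.6206
row 11: Σ corner-gray over 11 cells = 5688  → 113.4170
row 12: Σ corner-gray over 11 cells = 5730  → 114.2545
row 13: Σ corner-gray over 11 cells = 6139  → 122.4098
Σ rows: total corner-gray = 81582  → 1626.7206 mm³

1626.721
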